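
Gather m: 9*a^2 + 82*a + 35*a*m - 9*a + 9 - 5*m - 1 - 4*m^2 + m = 9*a^2 + 73*a - 4*m^2 + m*(35*a - 4) + 8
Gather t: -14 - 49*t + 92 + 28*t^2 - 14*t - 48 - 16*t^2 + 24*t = 12*t^2 - 39*t + 30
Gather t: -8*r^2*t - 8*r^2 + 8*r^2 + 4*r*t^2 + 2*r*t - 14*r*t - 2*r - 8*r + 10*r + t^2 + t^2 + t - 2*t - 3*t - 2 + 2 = t^2*(4*r + 2) + t*(-8*r^2 - 12*r - 4)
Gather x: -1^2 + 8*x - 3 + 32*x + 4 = 40*x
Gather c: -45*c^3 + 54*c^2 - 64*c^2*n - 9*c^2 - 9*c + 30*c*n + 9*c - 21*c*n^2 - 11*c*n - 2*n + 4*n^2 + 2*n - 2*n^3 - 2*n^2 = -45*c^3 + c^2*(45 - 64*n) + c*(-21*n^2 + 19*n) - 2*n^3 + 2*n^2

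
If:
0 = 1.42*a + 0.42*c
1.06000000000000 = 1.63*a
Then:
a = 0.65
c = -2.20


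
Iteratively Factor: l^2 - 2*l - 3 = (l + 1)*(l - 3)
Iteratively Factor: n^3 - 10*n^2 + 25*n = (n - 5)*(n^2 - 5*n) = n*(n - 5)*(n - 5)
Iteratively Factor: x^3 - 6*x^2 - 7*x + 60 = (x - 4)*(x^2 - 2*x - 15) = (x - 4)*(x + 3)*(x - 5)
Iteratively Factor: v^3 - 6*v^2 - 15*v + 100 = (v - 5)*(v^2 - v - 20) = (v - 5)^2*(v + 4)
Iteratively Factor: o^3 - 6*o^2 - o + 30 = (o - 5)*(o^2 - o - 6) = (o - 5)*(o - 3)*(o + 2)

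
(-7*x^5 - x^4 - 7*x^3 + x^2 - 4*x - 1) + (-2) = -7*x^5 - x^4 - 7*x^3 + x^2 - 4*x - 3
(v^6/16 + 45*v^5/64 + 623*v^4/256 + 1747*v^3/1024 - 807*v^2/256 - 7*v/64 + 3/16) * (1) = v^6/16 + 45*v^5/64 + 623*v^4/256 + 1747*v^3/1024 - 807*v^2/256 - 7*v/64 + 3/16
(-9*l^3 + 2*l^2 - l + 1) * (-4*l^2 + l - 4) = 36*l^5 - 17*l^4 + 42*l^3 - 13*l^2 + 5*l - 4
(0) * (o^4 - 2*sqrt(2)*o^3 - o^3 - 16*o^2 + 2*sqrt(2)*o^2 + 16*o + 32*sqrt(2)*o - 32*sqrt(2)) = 0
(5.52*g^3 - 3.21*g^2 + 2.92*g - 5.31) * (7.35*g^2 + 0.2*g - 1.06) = 40.572*g^5 - 22.4895*g^4 + 14.9688*g^3 - 35.0419*g^2 - 4.1572*g + 5.6286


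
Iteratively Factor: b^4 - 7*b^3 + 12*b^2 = (b)*(b^3 - 7*b^2 + 12*b) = b^2*(b^2 - 7*b + 12) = b^2*(b - 4)*(b - 3)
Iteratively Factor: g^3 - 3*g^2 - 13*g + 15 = (g - 5)*(g^2 + 2*g - 3) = (g - 5)*(g - 1)*(g + 3)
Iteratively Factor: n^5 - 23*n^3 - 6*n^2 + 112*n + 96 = (n + 4)*(n^4 - 4*n^3 - 7*n^2 + 22*n + 24) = (n + 1)*(n + 4)*(n^3 - 5*n^2 - 2*n + 24) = (n - 3)*(n + 1)*(n + 4)*(n^2 - 2*n - 8) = (n - 4)*(n - 3)*(n + 1)*(n + 4)*(n + 2)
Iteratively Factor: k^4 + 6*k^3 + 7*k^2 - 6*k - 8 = (k + 4)*(k^3 + 2*k^2 - k - 2) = (k - 1)*(k + 4)*(k^2 + 3*k + 2) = (k - 1)*(k + 2)*(k + 4)*(k + 1)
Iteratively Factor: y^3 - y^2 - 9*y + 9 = (y - 3)*(y^2 + 2*y - 3) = (y - 3)*(y + 3)*(y - 1)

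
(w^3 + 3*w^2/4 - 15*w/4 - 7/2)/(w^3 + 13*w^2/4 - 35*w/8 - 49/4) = 2*(w + 1)/(2*w + 7)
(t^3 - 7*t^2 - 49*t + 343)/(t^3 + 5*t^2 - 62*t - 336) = (t^2 - 14*t + 49)/(t^2 - 2*t - 48)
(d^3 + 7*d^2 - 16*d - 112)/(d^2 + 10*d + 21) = (d^2 - 16)/(d + 3)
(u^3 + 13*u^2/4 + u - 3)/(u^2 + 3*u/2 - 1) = (4*u^2 + 5*u - 6)/(2*(2*u - 1))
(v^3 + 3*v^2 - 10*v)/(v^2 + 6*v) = (v^2 + 3*v - 10)/(v + 6)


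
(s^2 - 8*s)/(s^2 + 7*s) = (s - 8)/(s + 7)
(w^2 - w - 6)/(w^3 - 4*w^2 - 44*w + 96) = (w^2 - w - 6)/(w^3 - 4*w^2 - 44*w + 96)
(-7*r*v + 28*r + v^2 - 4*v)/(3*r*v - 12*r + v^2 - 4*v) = (-7*r + v)/(3*r + v)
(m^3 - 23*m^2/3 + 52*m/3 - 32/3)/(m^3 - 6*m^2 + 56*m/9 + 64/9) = 3*(m - 1)/(3*m + 2)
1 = 1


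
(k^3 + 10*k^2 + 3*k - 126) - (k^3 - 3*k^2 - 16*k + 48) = 13*k^2 + 19*k - 174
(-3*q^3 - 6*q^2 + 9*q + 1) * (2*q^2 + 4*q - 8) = -6*q^5 - 24*q^4 + 18*q^3 + 86*q^2 - 68*q - 8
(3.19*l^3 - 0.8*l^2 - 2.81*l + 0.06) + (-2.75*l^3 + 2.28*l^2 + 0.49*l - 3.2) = 0.44*l^3 + 1.48*l^2 - 2.32*l - 3.14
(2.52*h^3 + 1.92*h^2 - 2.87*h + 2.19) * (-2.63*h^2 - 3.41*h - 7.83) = -6.6276*h^5 - 13.6428*h^4 - 18.7307*h^3 - 11.0066*h^2 + 15.0042*h - 17.1477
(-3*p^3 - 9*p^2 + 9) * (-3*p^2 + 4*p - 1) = 9*p^5 + 15*p^4 - 33*p^3 - 18*p^2 + 36*p - 9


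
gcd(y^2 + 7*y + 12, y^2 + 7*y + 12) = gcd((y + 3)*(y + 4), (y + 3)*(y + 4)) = y^2 + 7*y + 12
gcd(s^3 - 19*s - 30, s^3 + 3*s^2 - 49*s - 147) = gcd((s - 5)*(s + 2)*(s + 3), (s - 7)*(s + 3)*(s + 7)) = s + 3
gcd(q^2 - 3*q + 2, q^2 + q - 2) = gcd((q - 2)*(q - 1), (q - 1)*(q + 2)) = q - 1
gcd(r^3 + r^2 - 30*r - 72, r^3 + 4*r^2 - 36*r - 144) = r^2 - 2*r - 24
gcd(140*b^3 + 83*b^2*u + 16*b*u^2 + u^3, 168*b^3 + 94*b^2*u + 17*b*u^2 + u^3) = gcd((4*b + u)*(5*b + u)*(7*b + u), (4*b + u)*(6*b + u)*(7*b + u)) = 28*b^2 + 11*b*u + u^2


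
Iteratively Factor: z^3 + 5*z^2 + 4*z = (z)*(z^2 + 5*z + 4) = z*(z + 4)*(z + 1)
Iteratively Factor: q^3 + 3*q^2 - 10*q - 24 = (q + 2)*(q^2 + q - 12) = (q - 3)*(q + 2)*(q + 4)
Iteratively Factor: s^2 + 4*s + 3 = (s + 3)*(s + 1)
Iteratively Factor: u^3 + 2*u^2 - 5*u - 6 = (u - 2)*(u^2 + 4*u + 3) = (u - 2)*(u + 3)*(u + 1)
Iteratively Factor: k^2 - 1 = (k - 1)*(k + 1)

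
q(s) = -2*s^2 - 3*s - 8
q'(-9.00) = 33.00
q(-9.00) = -143.00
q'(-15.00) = 57.00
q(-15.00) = -413.00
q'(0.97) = -6.88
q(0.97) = -12.79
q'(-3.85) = 12.40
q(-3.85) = -26.10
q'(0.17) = -3.68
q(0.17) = -8.57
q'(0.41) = -4.64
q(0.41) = -9.57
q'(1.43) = -8.72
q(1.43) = -16.38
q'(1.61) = -9.44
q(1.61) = -18.01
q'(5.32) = -24.28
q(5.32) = -80.56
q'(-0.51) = -0.96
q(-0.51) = -6.99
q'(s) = -4*s - 3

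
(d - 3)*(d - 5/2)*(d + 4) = d^3 - 3*d^2/2 - 29*d/2 + 30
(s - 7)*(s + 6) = s^2 - s - 42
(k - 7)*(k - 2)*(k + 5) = k^3 - 4*k^2 - 31*k + 70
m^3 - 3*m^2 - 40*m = m*(m - 8)*(m + 5)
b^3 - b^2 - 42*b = b*(b - 7)*(b + 6)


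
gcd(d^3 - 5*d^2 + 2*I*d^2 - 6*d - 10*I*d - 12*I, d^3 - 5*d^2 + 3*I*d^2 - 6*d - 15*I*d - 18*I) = d^2 - 5*d - 6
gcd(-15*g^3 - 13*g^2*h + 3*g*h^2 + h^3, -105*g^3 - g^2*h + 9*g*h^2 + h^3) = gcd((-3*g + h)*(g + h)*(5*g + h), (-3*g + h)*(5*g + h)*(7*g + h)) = 15*g^2 - 2*g*h - h^2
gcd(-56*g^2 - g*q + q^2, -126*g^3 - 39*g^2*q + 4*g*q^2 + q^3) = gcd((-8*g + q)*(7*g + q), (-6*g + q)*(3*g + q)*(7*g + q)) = 7*g + q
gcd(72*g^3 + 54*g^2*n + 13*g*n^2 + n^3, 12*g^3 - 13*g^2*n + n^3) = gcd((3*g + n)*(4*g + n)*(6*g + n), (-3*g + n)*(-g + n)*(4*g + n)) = 4*g + n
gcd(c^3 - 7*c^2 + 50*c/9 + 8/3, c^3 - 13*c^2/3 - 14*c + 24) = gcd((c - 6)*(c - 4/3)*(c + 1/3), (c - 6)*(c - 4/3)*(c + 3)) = c^2 - 22*c/3 + 8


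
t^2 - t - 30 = (t - 6)*(t + 5)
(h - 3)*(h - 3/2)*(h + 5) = h^3 + h^2/2 - 18*h + 45/2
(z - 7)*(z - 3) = z^2 - 10*z + 21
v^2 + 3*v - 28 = (v - 4)*(v + 7)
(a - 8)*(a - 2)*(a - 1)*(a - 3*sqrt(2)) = a^4 - 11*a^3 - 3*sqrt(2)*a^3 + 26*a^2 + 33*sqrt(2)*a^2 - 78*sqrt(2)*a - 16*a + 48*sqrt(2)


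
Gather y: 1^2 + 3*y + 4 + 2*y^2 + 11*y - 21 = 2*y^2 + 14*y - 16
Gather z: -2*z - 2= -2*z - 2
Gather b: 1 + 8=9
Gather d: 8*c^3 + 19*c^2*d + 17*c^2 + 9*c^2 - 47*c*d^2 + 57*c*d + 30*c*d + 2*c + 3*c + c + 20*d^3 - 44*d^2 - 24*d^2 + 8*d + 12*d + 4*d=8*c^3 + 26*c^2 + 6*c + 20*d^3 + d^2*(-47*c - 68) + d*(19*c^2 + 87*c + 24)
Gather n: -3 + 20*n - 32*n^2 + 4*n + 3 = -32*n^2 + 24*n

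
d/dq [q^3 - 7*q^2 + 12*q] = 3*q^2 - 14*q + 12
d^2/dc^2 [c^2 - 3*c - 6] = 2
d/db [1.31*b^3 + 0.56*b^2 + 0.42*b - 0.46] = 3.93*b^2 + 1.12*b + 0.42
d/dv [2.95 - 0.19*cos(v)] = 0.19*sin(v)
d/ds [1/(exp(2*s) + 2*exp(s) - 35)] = -2*(exp(s) + 1)*exp(s)/(exp(2*s) + 2*exp(s) - 35)^2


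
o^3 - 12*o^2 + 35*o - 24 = (o - 8)*(o - 3)*(o - 1)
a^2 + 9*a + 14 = (a + 2)*(a + 7)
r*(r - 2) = r^2 - 2*r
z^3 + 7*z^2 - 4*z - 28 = (z - 2)*(z + 2)*(z + 7)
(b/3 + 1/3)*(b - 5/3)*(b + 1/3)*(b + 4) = b^4/3 + 11*b^3/9 - 29*b^2/27 - 73*b/27 - 20/27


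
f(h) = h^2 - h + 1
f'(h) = 2*h - 1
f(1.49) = 1.73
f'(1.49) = 1.98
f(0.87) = 0.89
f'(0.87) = 0.74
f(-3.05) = 13.35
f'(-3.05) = -7.10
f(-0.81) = 2.47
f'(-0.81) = -2.62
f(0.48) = 0.75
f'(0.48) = -0.04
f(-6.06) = 43.78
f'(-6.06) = -13.12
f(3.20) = 8.04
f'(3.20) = 5.40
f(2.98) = 6.90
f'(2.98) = 4.96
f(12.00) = 133.00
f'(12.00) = 23.00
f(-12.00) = 157.00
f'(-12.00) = -25.00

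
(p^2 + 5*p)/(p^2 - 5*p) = (p + 5)/(p - 5)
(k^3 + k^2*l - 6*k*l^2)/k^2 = k + l - 6*l^2/k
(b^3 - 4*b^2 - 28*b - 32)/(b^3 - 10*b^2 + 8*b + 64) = (b + 2)/(b - 4)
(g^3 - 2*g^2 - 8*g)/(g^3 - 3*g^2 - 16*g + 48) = g*(g + 2)/(g^2 + g - 12)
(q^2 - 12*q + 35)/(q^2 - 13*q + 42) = (q - 5)/(q - 6)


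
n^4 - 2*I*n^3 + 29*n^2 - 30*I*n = n*(n - 6*I)*(n - I)*(n + 5*I)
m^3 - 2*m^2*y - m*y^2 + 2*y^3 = (m - 2*y)*(m - y)*(m + y)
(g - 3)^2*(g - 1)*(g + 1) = g^4 - 6*g^3 + 8*g^2 + 6*g - 9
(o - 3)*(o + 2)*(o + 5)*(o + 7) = o^4 + 11*o^3 + 17*o^2 - 107*o - 210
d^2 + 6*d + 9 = (d + 3)^2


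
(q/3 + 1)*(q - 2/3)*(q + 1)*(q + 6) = q^4/3 + 28*q^3/9 + 61*q^2/9 - 4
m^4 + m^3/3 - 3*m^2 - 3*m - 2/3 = (m - 2)*(m + 1/3)*(m + 1)^2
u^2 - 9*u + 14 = (u - 7)*(u - 2)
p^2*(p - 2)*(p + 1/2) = p^4 - 3*p^3/2 - p^2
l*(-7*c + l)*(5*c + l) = -35*c^2*l - 2*c*l^2 + l^3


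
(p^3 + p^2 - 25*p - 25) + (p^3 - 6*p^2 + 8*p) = 2*p^3 - 5*p^2 - 17*p - 25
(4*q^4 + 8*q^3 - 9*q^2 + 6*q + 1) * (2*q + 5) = 8*q^5 + 36*q^4 + 22*q^3 - 33*q^2 + 32*q + 5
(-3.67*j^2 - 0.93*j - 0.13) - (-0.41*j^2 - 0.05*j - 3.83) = -3.26*j^2 - 0.88*j + 3.7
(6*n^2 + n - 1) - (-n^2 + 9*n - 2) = 7*n^2 - 8*n + 1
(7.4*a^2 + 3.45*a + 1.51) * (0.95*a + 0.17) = 7.03*a^3 + 4.5355*a^2 + 2.021*a + 0.2567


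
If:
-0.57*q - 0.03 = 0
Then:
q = -0.05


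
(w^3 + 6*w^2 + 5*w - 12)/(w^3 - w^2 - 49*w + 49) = (w^2 + 7*w + 12)/(w^2 - 49)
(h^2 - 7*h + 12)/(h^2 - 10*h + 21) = (h - 4)/(h - 7)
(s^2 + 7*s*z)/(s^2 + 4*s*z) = (s + 7*z)/(s + 4*z)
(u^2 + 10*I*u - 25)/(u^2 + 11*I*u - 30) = (u + 5*I)/(u + 6*I)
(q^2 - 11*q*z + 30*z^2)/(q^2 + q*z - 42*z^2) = (q - 5*z)/(q + 7*z)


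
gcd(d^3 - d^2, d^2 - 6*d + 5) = d - 1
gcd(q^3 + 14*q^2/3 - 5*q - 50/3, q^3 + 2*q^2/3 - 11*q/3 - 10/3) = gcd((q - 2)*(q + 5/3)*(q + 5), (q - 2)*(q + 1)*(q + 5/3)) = q^2 - q/3 - 10/3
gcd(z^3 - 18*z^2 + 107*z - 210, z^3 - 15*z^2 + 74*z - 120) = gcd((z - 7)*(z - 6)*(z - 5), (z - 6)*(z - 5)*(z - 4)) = z^2 - 11*z + 30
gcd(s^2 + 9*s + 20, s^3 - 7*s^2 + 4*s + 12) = 1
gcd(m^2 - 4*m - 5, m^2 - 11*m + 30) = m - 5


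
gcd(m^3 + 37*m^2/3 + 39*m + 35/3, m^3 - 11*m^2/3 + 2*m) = 1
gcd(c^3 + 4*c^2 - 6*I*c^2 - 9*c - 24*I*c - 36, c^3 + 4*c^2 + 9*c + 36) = c^2 + c*(4 - 3*I) - 12*I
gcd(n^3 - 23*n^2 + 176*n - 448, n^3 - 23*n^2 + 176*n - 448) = n^3 - 23*n^2 + 176*n - 448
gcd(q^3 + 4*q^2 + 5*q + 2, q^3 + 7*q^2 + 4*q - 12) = q + 2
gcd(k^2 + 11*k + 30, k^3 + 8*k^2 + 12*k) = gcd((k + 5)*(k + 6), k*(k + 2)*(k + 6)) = k + 6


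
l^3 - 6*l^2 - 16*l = l*(l - 8)*(l + 2)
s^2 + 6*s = s*(s + 6)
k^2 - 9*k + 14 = (k - 7)*(k - 2)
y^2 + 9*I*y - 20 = (y + 4*I)*(y + 5*I)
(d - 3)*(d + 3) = d^2 - 9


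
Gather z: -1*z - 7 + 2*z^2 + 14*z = 2*z^2 + 13*z - 7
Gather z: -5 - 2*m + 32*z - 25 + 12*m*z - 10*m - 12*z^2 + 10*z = -12*m - 12*z^2 + z*(12*m + 42) - 30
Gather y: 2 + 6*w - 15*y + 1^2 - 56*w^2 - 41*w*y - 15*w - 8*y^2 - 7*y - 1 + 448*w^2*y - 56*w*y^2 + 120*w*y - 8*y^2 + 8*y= -56*w^2 - 9*w + y^2*(-56*w - 16) + y*(448*w^2 + 79*w - 14) + 2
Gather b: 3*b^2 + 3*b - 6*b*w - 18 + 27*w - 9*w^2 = 3*b^2 + b*(3 - 6*w) - 9*w^2 + 27*w - 18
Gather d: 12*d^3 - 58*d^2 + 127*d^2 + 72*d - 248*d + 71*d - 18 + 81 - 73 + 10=12*d^3 + 69*d^2 - 105*d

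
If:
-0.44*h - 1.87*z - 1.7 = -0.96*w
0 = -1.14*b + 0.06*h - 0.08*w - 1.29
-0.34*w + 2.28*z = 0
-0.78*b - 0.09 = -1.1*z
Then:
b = -1.40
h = -13.35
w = -6.13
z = -0.91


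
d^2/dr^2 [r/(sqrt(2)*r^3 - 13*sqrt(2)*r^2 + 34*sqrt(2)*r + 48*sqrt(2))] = sqrt(2)*(r*(3*r^2 - 26*r + 34)^2 + (-3*r^2 - r*(3*r - 13) + 26*r - 34)*(r^3 - 13*r^2 + 34*r + 48))/(r^3 - 13*r^2 + 34*r + 48)^3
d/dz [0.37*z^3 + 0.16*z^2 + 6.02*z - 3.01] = 1.11*z^2 + 0.32*z + 6.02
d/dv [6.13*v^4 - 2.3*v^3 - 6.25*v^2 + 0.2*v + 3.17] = 24.52*v^3 - 6.9*v^2 - 12.5*v + 0.2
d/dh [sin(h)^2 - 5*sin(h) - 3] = (2*sin(h) - 5)*cos(h)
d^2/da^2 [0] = 0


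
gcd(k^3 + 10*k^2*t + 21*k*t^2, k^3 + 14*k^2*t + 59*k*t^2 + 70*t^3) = k + 7*t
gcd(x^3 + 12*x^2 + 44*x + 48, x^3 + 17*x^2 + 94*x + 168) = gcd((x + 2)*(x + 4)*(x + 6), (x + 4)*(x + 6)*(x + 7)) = x^2 + 10*x + 24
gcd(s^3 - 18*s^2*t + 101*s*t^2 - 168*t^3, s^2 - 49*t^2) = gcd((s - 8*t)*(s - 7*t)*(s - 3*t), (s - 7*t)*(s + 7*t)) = s - 7*t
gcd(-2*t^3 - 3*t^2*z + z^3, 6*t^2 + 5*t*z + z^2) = 1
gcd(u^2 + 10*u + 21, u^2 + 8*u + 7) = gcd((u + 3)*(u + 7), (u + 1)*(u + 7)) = u + 7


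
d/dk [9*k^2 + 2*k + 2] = 18*k + 2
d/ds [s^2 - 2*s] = 2*s - 2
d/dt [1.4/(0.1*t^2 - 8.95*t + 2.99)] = (12.53 - 0.28*t)/(0.1*t^2 - 8.95*t + 2.99)^2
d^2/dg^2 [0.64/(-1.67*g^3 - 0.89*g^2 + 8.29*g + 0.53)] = ((6.4128*g + 1.1392)*(1.67*g^3 + 0.89*g^2 - 8.29*g - 0.53) - 0.64*(5.01*g^2 + 1.78*g - 8.29)*(10.02*g^2 + 3.56*g - 16.58))/(1.67*g^3 + 0.89*g^2 - 8.29*g - 0.53)^3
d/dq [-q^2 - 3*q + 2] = -2*q - 3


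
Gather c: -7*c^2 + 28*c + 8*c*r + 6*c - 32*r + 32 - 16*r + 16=-7*c^2 + c*(8*r + 34) - 48*r + 48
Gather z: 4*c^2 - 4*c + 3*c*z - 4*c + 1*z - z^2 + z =4*c^2 - 8*c - z^2 + z*(3*c + 2)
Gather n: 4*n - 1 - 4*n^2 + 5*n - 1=-4*n^2 + 9*n - 2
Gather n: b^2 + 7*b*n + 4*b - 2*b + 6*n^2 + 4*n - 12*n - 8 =b^2 + 2*b + 6*n^2 + n*(7*b - 8) - 8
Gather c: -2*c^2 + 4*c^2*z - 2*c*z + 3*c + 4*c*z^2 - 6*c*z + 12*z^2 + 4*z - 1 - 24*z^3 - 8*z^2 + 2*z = c^2*(4*z - 2) + c*(4*z^2 - 8*z + 3) - 24*z^3 + 4*z^2 + 6*z - 1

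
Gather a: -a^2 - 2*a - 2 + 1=-a^2 - 2*a - 1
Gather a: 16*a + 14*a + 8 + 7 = 30*a + 15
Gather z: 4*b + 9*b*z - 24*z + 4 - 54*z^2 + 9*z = 4*b - 54*z^2 + z*(9*b - 15) + 4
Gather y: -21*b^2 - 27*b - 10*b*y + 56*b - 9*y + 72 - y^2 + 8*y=-21*b^2 + 29*b - y^2 + y*(-10*b - 1) + 72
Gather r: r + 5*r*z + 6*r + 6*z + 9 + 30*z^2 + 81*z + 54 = r*(5*z + 7) + 30*z^2 + 87*z + 63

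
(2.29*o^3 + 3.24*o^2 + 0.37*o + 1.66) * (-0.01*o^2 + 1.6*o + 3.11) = -0.0229*o^5 + 3.6316*o^4 + 12.3022*o^3 + 10.6518*o^2 + 3.8067*o + 5.1626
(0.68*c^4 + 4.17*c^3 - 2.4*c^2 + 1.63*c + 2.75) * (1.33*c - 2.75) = 0.9044*c^5 + 3.6761*c^4 - 14.6595*c^3 + 8.7679*c^2 - 0.825*c - 7.5625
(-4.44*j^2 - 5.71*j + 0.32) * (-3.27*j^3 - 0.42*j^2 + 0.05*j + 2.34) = 14.5188*j^5 + 20.5365*j^4 + 1.1298*j^3 - 10.8095*j^2 - 13.3454*j + 0.7488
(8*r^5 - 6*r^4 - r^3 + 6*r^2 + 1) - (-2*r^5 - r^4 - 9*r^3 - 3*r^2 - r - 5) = 10*r^5 - 5*r^4 + 8*r^3 + 9*r^2 + r + 6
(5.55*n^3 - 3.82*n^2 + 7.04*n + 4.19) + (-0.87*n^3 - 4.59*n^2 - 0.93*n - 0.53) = 4.68*n^3 - 8.41*n^2 + 6.11*n + 3.66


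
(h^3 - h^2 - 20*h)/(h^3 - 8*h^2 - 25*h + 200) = h*(h + 4)/(h^2 - 3*h - 40)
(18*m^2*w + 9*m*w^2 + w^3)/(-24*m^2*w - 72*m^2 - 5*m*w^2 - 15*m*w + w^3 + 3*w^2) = w*(6*m + w)/(-8*m*w - 24*m + w^2 + 3*w)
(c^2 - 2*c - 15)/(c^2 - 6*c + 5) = (c + 3)/(c - 1)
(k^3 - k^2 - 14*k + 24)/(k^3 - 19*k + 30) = (k + 4)/(k + 5)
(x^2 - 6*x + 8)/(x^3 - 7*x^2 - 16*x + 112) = (x - 2)/(x^2 - 3*x - 28)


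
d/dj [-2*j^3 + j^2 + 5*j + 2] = -6*j^2 + 2*j + 5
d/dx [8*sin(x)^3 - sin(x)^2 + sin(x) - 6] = (24*sin(x)^2 - 2*sin(x) + 1)*cos(x)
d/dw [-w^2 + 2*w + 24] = 2 - 2*w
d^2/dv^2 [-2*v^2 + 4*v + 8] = -4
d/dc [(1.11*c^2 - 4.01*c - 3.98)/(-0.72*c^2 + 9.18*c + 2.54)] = (7.3026*c^2 - 0.0924000000000014*c + 26.351)/(0.5184*c^4 - 13.2192*c^3 + 80.6148*c^2 + 46.6344*c + 6.4516)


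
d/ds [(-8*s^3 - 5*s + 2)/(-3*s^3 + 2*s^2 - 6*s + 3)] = (-16*s^4 + 66*s^3 - 44*s^2 - 8*s - 3)/(9*s^6 - 12*s^5 + 40*s^4 - 42*s^3 + 48*s^2 - 36*s + 9)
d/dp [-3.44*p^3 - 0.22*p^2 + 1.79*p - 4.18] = -10.32*p^2 - 0.44*p + 1.79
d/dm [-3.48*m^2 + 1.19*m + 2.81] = 1.19 - 6.96*m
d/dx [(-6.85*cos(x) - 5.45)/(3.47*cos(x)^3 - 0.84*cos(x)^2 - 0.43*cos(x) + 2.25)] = (-47.539*cos(x)^3 - 50.9805*cos(x)^2 + 9.156*cos(x) + 17.756)*sin(x)/(12.0409*cos(x)^6 - 5.8296*cos(x)^5 - 2.2786*cos(x)^4 + 16.3374*cos(x)^3 - 3.5951*cos(x)^2 - 1.935*cos(x) + 5.0625)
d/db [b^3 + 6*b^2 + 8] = 3*b*(b + 4)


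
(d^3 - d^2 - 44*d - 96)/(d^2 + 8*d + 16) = (d^2 - 5*d - 24)/(d + 4)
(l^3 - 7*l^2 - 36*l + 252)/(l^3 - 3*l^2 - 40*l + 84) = (l - 6)/(l - 2)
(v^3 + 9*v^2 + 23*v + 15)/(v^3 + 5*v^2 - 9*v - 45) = (v + 1)/(v - 3)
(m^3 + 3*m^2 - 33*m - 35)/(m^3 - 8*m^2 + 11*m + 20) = (m + 7)/(m - 4)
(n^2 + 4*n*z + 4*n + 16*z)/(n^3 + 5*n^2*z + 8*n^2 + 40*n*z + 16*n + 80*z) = (n + 4*z)/(n^2 + 5*n*z + 4*n + 20*z)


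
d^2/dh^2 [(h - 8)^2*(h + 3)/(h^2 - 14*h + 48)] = -36/(h^3 - 18*h^2 + 108*h - 216)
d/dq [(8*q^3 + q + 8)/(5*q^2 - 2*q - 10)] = (40*q^4 - 32*q^3 - 245*q^2 - 80*q + 6)/(25*q^4 - 20*q^3 - 96*q^2 + 40*q + 100)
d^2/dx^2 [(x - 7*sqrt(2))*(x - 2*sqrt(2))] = 2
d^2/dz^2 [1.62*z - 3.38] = 0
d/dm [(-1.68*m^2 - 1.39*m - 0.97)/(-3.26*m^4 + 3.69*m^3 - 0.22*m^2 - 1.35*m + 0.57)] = (-10.9536*m^5 - 7.395*m^4 - 2.3906*m^3 + 12.7001*m^2 - 2.342*m - 2.1018)/(10.6276*m^8 - 24.0588*m^7 + 15.0505*m^6 + 7.1784*m^5 - 13.631*m^4 + 4.8006*m^3 + 1.5717*m^2 - 1.539*m + 0.3249)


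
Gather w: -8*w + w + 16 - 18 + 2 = -7*w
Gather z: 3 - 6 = -3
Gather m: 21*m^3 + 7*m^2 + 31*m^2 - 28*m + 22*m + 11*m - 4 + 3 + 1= 21*m^3 + 38*m^2 + 5*m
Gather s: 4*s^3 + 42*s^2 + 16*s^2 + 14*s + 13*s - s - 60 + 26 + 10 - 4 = 4*s^3 + 58*s^2 + 26*s - 28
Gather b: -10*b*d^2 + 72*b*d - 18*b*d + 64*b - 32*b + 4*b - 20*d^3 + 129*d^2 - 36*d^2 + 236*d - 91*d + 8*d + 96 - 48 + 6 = b*(-10*d^2 + 54*d + 36) - 20*d^3 + 93*d^2 + 153*d + 54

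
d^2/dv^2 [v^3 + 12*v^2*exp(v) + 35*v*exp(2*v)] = 12*v^2*exp(v) + 140*v*exp(2*v) + 48*v*exp(v) + 6*v + 140*exp(2*v) + 24*exp(v)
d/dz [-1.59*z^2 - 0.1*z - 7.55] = -3.18*z - 0.1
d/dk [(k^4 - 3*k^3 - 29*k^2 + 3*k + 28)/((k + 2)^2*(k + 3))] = (k^5 + 12*k^4 + 32*k^3 - 118*k^2 - 441*k - 206)/(k^5 + 12*k^4 + 57*k^3 + 134*k^2 + 156*k + 72)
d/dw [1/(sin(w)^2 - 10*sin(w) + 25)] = -2*cos(w)/(sin(w) - 5)^3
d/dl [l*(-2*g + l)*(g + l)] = -2*g^2 - 2*g*l + 3*l^2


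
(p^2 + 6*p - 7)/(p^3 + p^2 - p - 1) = (p + 7)/(p^2 + 2*p + 1)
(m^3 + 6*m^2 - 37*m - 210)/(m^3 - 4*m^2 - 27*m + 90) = (m + 7)/(m - 3)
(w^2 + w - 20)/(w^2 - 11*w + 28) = (w + 5)/(w - 7)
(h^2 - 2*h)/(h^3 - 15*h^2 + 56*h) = (h - 2)/(h^2 - 15*h + 56)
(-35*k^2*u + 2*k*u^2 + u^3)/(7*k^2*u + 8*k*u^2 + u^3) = (-5*k + u)/(k + u)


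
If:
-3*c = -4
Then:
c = 4/3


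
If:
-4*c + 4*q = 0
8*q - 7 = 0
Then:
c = 7/8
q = 7/8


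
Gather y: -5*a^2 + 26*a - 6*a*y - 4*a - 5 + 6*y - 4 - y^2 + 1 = -5*a^2 + 22*a - y^2 + y*(6 - 6*a) - 8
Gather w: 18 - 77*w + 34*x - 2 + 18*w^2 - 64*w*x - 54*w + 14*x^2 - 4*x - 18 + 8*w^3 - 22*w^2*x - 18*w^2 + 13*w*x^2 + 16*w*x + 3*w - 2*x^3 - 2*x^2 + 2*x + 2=8*w^3 - 22*w^2*x + w*(13*x^2 - 48*x - 128) - 2*x^3 + 12*x^2 + 32*x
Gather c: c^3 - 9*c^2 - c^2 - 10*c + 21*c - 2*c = c^3 - 10*c^2 + 9*c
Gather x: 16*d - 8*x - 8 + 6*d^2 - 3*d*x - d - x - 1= 6*d^2 + 15*d + x*(-3*d - 9) - 9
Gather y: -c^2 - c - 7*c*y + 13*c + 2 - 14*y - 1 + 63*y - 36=-c^2 + 12*c + y*(49 - 7*c) - 35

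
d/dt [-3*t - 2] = -3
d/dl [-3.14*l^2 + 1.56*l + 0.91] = 1.56 - 6.28*l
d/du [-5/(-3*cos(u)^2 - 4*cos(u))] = 10*(3*cos(u) + 2)*sin(u)/((3*cos(u) + 4)^2*cos(u)^2)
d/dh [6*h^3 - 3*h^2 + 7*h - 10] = 18*h^2 - 6*h + 7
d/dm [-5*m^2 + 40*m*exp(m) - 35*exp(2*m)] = 40*m*exp(m) - 10*m - 70*exp(2*m) + 40*exp(m)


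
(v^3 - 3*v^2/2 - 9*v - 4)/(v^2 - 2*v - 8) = v + 1/2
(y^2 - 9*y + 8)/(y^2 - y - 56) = (y - 1)/(y + 7)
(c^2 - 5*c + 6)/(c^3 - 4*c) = (c - 3)/(c*(c + 2))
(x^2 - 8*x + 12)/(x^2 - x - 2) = (x - 6)/(x + 1)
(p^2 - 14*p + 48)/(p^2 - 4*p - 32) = (p - 6)/(p + 4)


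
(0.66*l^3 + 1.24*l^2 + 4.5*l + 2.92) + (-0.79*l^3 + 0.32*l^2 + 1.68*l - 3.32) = -0.13*l^3 + 1.56*l^2 + 6.18*l - 0.4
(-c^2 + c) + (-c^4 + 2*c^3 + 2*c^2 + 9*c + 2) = -c^4 + 2*c^3 + c^2 + 10*c + 2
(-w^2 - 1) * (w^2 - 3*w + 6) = -w^4 + 3*w^3 - 7*w^2 + 3*w - 6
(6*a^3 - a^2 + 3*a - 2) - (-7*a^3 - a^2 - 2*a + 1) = 13*a^3 + 5*a - 3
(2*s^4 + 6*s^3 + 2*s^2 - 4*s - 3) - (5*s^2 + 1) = 2*s^4 + 6*s^3 - 3*s^2 - 4*s - 4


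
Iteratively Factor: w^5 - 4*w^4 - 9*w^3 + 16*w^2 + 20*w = (w + 1)*(w^4 - 5*w^3 - 4*w^2 + 20*w) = (w - 2)*(w + 1)*(w^3 - 3*w^2 - 10*w) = (w - 2)*(w + 1)*(w + 2)*(w^2 - 5*w) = w*(w - 2)*(w + 1)*(w + 2)*(w - 5)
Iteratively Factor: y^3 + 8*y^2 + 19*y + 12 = (y + 1)*(y^2 + 7*y + 12) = (y + 1)*(y + 3)*(y + 4)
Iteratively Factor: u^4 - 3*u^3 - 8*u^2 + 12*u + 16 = (u - 2)*(u^3 - u^2 - 10*u - 8) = (u - 4)*(u - 2)*(u^2 + 3*u + 2) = (u - 4)*(u - 2)*(u + 1)*(u + 2)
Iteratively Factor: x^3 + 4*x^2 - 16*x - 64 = (x + 4)*(x^2 - 16) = (x + 4)^2*(x - 4)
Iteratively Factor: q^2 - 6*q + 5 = (q - 1)*(q - 5)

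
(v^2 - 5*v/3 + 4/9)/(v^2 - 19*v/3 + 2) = (v - 4/3)/(v - 6)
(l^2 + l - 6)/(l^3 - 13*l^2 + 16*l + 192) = (l - 2)/(l^2 - 16*l + 64)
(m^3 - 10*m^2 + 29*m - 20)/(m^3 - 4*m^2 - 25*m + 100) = (m - 1)/(m + 5)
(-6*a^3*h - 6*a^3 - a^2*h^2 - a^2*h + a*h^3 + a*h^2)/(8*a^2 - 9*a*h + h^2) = a*(-6*a^2*h - 6*a^2 - a*h^2 - a*h + h^3 + h^2)/(8*a^2 - 9*a*h + h^2)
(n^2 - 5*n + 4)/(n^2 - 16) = (n - 1)/(n + 4)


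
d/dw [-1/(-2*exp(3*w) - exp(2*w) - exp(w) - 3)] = (-6*exp(2*w) - 2*exp(w) - 1)*exp(w)/(2*exp(3*w) + exp(2*w) + exp(w) + 3)^2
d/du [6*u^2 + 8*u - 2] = 12*u + 8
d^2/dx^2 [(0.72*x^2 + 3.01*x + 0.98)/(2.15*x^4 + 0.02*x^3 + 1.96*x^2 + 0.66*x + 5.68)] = (19.9692*x^8 + 167.15046*x^7 + 86.604296*x^6 + 65.116104*x^5 - 161.659908*x^4 - 708.946168*x^3 - 173.143824*x^2 - 194.119968*x + 2.923568)/(9.938375*x^12 + 0.27735*x^11 + 27.18288*x^10 + 9.658238*x^9 + 103.718352*x^8 + 18.384168*x^7 + 154.114324*x^6 + 57.32796*x^5 + 276.564528*x^4 + 46.309128*x^3 + 197.125536*x^2 + 63.879552*x + 183.250432)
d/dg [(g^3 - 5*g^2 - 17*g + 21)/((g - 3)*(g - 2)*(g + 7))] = (7*g^4 - 24*g^3 + 242*g^2 - 504*g - 105)/(g^6 + 4*g^5 - 54*g^4 - 32*g^3 + 1009*g^2 - 2436*g + 1764)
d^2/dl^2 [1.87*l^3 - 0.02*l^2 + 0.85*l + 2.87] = 11.22*l - 0.04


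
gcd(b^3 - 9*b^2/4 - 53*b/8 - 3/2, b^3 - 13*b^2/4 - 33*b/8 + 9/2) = b^2 - 5*b/2 - 6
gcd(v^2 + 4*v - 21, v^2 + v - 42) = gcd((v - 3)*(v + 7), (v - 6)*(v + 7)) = v + 7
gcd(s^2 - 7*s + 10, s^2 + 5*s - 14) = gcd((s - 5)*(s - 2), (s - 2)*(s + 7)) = s - 2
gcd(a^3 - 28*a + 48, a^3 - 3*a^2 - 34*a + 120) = a^2 + 2*a - 24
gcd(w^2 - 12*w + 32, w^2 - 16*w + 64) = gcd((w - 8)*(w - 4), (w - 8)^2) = w - 8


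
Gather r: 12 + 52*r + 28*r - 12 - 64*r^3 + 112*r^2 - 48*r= -64*r^3 + 112*r^2 + 32*r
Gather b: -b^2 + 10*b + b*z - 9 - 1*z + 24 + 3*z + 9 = -b^2 + b*(z + 10) + 2*z + 24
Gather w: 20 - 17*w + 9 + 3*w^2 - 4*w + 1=3*w^2 - 21*w + 30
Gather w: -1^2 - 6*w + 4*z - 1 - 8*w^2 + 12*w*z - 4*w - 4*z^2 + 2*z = -8*w^2 + w*(12*z - 10) - 4*z^2 + 6*z - 2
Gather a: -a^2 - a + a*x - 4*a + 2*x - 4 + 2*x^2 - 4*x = -a^2 + a*(x - 5) + 2*x^2 - 2*x - 4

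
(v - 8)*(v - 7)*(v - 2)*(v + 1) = v^4 - 16*v^3 + 69*v^2 - 26*v - 112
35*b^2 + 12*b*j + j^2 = (5*b + j)*(7*b + j)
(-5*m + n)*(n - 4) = -5*m*n + 20*m + n^2 - 4*n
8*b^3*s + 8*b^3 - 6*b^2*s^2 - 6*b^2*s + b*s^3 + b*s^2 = (-4*b + s)*(-2*b + s)*(b*s + b)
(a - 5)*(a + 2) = a^2 - 3*a - 10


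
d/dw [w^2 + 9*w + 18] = 2*w + 9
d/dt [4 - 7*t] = -7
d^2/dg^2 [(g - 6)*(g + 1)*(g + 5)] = 6*g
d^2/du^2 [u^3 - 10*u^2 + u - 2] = 6*u - 20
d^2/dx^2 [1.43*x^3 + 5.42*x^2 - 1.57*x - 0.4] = 8.58*x + 10.84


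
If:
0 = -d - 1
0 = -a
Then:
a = 0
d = -1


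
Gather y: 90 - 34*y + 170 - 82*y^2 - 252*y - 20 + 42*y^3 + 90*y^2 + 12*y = 42*y^3 + 8*y^2 - 274*y + 240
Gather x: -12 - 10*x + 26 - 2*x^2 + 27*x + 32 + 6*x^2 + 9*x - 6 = 4*x^2 + 26*x + 40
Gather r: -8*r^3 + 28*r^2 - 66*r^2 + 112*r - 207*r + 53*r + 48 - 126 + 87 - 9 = -8*r^3 - 38*r^2 - 42*r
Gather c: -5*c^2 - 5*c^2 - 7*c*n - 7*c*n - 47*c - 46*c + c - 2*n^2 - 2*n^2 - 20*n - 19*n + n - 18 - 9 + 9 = -10*c^2 + c*(-14*n - 92) - 4*n^2 - 38*n - 18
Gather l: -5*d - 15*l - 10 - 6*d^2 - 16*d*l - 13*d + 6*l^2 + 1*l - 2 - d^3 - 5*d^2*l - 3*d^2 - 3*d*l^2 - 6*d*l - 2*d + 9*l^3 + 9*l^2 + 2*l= -d^3 - 9*d^2 - 20*d + 9*l^3 + l^2*(15 - 3*d) + l*(-5*d^2 - 22*d - 12) - 12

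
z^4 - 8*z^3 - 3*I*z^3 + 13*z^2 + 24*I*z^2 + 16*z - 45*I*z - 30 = (z - 5)*(z - 3)*(z - 2*I)*(z - I)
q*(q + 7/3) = q^2 + 7*q/3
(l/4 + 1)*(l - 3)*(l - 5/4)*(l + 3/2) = l^4/4 + 5*l^3/16 - 109*l^2/32 - 39*l/32 + 45/8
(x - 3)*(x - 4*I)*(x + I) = x^3 - 3*x^2 - 3*I*x^2 + 4*x + 9*I*x - 12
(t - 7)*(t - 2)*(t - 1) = t^3 - 10*t^2 + 23*t - 14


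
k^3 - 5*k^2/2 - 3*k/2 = k*(k - 3)*(k + 1/2)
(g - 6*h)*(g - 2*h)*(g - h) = g^3 - 9*g^2*h + 20*g*h^2 - 12*h^3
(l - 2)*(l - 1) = l^2 - 3*l + 2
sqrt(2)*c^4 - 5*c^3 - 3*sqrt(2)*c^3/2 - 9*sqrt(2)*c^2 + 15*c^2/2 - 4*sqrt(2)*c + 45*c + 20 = (c - 4)*(c + 2)*(c - 5*sqrt(2)/2)*(sqrt(2)*c + sqrt(2)/2)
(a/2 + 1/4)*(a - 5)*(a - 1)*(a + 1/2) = a^4/2 - 5*a^3/2 - 3*a^2/8 + 7*a/4 + 5/8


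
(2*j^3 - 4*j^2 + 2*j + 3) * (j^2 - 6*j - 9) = 2*j^5 - 16*j^4 + 8*j^3 + 27*j^2 - 36*j - 27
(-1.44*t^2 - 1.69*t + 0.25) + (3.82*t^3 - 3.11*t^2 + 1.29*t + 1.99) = 3.82*t^3 - 4.55*t^2 - 0.4*t + 2.24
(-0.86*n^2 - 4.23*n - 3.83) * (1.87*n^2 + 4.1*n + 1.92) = -1.6082*n^4 - 11.4361*n^3 - 26.1563*n^2 - 23.8246*n - 7.3536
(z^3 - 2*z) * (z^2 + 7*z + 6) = z^5 + 7*z^4 + 4*z^3 - 14*z^2 - 12*z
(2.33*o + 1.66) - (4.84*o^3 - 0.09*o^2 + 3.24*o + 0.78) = -4.84*o^3 + 0.09*o^2 - 0.91*o + 0.88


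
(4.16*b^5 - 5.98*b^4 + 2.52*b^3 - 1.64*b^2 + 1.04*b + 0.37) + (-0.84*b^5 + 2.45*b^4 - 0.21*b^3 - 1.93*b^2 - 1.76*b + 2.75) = 3.32*b^5 - 3.53*b^4 + 2.31*b^3 - 3.57*b^2 - 0.72*b + 3.12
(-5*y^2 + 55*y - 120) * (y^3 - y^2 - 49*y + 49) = -5*y^5 + 60*y^4 + 70*y^3 - 2820*y^2 + 8575*y - 5880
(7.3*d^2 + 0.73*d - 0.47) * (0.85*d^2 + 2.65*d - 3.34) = 6.205*d^4 + 19.9655*d^3 - 22.847*d^2 - 3.6837*d + 1.5698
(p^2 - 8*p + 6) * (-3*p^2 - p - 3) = -3*p^4 + 23*p^3 - 13*p^2 + 18*p - 18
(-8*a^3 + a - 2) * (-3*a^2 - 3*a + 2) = 24*a^5 + 24*a^4 - 19*a^3 + 3*a^2 + 8*a - 4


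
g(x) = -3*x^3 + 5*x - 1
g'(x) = 5 - 9*x^2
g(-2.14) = 17.70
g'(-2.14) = -36.22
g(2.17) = -20.80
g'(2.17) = -37.38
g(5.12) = -378.05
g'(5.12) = -230.93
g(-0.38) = -2.74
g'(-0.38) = 3.70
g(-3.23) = 83.94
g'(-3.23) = -88.90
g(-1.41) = 0.36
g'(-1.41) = -12.89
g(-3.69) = 131.28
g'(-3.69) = -117.54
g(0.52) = 1.18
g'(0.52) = 2.57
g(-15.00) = 10049.00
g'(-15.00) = -2020.00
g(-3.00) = 65.00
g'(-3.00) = -76.00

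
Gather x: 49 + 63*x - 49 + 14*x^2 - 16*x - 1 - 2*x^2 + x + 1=12*x^2 + 48*x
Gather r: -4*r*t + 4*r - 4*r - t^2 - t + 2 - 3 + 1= -4*r*t - t^2 - t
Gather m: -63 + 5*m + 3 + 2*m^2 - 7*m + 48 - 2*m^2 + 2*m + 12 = 0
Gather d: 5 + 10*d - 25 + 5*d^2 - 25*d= 5*d^2 - 15*d - 20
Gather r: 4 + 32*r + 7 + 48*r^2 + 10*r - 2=48*r^2 + 42*r + 9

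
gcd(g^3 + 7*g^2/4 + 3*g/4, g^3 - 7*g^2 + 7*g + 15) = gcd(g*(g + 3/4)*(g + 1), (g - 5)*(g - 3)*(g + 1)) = g + 1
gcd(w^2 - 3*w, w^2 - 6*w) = w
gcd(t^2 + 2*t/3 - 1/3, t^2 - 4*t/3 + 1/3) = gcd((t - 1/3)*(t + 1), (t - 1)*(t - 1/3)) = t - 1/3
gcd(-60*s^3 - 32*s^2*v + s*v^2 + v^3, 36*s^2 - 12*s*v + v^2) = 6*s - v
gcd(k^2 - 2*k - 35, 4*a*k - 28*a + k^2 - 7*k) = k - 7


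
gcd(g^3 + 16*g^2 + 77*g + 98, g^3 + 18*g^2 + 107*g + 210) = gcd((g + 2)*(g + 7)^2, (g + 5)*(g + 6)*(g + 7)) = g + 7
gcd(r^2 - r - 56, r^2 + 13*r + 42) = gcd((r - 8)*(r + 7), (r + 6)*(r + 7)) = r + 7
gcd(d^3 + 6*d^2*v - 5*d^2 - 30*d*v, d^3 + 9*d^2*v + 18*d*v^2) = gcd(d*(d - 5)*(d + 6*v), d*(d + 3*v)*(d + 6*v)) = d^2 + 6*d*v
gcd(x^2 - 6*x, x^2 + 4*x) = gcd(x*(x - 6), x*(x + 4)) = x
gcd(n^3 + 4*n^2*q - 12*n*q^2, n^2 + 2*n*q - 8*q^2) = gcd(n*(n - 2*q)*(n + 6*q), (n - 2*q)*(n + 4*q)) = -n + 2*q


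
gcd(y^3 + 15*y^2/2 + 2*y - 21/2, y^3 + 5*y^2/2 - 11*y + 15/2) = y - 1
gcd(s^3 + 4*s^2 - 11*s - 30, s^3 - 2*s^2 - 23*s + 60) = s^2 + 2*s - 15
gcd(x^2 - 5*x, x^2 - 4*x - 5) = x - 5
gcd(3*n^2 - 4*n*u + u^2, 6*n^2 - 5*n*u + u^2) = -3*n + u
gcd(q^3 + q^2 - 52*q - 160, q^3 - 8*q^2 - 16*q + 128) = q^2 - 4*q - 32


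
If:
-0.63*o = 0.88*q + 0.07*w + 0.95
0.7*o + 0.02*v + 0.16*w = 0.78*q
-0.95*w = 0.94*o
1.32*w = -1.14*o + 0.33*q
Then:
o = -8.07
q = 4.06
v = 376.77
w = 7.98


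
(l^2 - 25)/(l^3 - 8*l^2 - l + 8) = (l^2 - 25)/(l^3 - 8*l^2 - l + 8)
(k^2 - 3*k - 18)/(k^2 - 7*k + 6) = (k + 3)/(k - 1)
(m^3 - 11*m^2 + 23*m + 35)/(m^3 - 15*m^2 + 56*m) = (m^2 - 4*m - 5)/(m*(m - 8))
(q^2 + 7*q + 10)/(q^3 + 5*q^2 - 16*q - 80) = (q + 2)/(q^2 - 16)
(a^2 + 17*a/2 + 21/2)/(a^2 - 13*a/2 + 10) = (2*a^2 + 17*a + 21)/(2*a^2 - 13*a + 20)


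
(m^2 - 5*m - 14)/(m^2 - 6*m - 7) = (m + 2)/(m + 1)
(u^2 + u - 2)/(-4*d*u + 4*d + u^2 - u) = (u + 2)/(-4*d + u)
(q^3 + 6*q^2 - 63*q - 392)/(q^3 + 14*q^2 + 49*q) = (q - 8)/q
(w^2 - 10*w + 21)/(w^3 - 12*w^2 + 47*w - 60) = (w - 7)/(w^2 - 9*w + 20)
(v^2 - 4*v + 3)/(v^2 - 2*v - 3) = (v - 1)/(v + 1)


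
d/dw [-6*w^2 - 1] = -12*w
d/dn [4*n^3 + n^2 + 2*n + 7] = 12*n^2 + 2*n + 2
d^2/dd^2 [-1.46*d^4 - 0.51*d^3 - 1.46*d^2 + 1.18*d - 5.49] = -17.52*d^2 - 3.06*d - 2.92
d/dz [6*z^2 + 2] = 12*z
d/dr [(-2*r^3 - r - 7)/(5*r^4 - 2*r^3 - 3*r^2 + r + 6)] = (10*r^6 + 21*r^4 + 132*r^3 - 81*r^2 - 42*r + 1)/(25*r^8 - 20*r^7 - 26*r^6 + 22*r^5 + 65*r^4 - 30*r^3 - 35*r^2 + 12*r + 36)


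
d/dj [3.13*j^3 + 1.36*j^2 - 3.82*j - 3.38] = 9.39*j^2 + 2.72*j - 3.82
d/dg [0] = 0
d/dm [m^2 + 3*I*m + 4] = 2*m + 3*I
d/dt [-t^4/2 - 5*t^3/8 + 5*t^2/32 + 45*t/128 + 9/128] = -2*t^3 - 15*t^2/8 + 5*t/16 + 45/128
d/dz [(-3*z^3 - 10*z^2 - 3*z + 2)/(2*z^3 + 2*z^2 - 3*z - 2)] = 2*(7*z^4 + 15*z^3 + 21*z^2 + 16*z + 6)/(4*z^6 + 8*z^5 - 8*z^4 - 20*z^3 + z^2 + 12*z + 4)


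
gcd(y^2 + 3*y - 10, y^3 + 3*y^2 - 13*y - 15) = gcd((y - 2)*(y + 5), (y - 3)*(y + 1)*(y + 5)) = y + 5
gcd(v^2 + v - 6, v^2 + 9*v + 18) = v + 3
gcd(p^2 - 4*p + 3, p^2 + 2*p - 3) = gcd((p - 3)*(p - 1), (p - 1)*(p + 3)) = p - 1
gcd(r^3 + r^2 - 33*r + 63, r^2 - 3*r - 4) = 1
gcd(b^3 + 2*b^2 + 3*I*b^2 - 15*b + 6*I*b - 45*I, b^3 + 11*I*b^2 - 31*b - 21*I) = b + 3*I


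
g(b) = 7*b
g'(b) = 7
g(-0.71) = -4.97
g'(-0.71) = 7.00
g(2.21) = 15.47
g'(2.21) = 7.00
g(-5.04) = -35.28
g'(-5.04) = 7.00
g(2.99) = 20.93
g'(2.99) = 7.00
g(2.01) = 14.07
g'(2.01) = 7.00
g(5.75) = 40.25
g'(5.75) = 7.00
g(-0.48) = -3.36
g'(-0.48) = 7.00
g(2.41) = 16.87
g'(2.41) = 7.00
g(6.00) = 42.00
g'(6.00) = 7.00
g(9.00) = 63.00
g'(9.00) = 7.00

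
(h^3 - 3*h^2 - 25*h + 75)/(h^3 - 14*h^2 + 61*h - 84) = (h^2 - 25)/(h^2 - 11*h + 28)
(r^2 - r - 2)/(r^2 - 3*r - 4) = (r - 2)/(r - 4)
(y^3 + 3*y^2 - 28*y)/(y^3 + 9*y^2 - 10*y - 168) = y/(y + 6)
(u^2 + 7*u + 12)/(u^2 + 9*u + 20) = (u + 3)/(u + 5)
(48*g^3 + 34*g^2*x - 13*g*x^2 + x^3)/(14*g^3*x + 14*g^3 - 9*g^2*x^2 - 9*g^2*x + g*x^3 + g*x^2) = (48*g^3 + 34*g^2*x - 13*g*x^2 + x^3)/(g*(14*g^2*x + 14*g^2 - 9*g*x^2 - 9*g*x + x^3 + x^2))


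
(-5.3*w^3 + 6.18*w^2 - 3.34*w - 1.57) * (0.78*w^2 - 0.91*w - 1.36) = -4.134*w^5 + 9.6434*w^4 - 1.021*w^3 - 6.59*w^2 + 5.9711*w + 2.1352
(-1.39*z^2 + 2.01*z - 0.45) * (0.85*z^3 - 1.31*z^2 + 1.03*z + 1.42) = -1.1815*z^5 + 3.5294*z^4 - 4.4473*z^3 + 0.686*z^2 + 2.3907*z - 0.639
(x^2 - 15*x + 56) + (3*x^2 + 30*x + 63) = 4*x^2 + 15*x + 119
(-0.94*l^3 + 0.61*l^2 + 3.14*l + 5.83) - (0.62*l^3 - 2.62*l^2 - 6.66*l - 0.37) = -1.56*l^3 + 3.23*l^2 + 9.8*l + 6.2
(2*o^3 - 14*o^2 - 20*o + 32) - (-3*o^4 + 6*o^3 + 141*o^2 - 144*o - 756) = 3*o^4 - 4*o^3 - 155*o^2 + 124*o + 788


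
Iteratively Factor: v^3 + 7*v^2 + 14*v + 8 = (v + 2)*(v^2 + 5*v + 4) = (v + 2)*(v + 4)*(v + 1)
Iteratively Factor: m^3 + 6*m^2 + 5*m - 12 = (m + 3)*(m^2 + 3*m - 4) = (m + 3)*(m + 4)*(m - 1)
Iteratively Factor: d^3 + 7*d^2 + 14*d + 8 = (d + 4)*(d^2 + 3*d + 2) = (d + 2)*(d + 4)*(d + 1)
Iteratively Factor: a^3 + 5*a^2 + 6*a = (a)*(a^2 + 5*a + 6) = a*(a + 3)*(a + 2)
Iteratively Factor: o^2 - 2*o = (o - 2)*(o)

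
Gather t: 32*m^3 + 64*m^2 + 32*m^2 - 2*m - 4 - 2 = 32*m^3 + 96*m^2 - 2*m - 6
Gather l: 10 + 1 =11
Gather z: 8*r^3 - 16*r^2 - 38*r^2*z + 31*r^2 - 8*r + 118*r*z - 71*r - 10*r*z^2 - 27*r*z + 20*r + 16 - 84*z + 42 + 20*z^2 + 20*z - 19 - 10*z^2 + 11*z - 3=8*r^3 + 15*r^2 - 59*r + z^2*(10 - 10*r) + z*(-38*r^2 + 91*r - 53) + 36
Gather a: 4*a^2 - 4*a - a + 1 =4*a^2 - 5*a + 1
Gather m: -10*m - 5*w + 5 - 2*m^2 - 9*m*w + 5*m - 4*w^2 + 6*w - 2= -2*m^2 + m*(-9*w - 5) - 4*w^2 + w + 3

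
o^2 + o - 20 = (o - 4)*(o + 5)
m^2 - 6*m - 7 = (m - 7)*(m + 1)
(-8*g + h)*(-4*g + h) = 32*g^2 - 12*g*h + h^2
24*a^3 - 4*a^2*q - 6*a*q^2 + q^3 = (-6*a + q)*(-2*a + q)*(2*a + q)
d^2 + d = d*(d + 1)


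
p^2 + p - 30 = (p - 5)*(p + 6)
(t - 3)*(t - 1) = t^2 - 4*t + 3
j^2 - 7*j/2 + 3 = (j - 2)*(j - 3/2)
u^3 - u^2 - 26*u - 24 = (u - 6)*(u + 1)*(u + 4)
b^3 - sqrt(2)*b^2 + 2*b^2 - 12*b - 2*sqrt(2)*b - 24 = (b + 2)*(b - 3*sqrt(2))*(b + 2*sqrt(2))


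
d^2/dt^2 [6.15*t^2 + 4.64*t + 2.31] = 12.3000000000000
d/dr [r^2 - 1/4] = 2*r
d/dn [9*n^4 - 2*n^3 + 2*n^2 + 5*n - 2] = 36*n^3 - 6*n^2 + 4*n + 5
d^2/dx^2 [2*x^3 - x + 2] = 12*x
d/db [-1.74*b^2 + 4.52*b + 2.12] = 4.52 - 3.48*b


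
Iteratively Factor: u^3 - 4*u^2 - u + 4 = (u - 1)*(u^2 - 3*u - 4) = (u - 4)*(u - 1)*(u + 1)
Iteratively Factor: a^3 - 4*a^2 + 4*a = (a - 2)*(a^2 - 2*a) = a*(a - 2)*(a - 2)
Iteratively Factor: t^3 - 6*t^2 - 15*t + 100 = (t - 5)*(t^2 - t - 20) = (t - 5)*(t + 4)*(t - 5)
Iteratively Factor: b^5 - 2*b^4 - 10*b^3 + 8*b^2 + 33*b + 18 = (b + 1)*(b^4 - 3*b^3 - 7*b^2 + 15*b + 18) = (b - 3)*(b + 1)*(b^3 - 7*b - 6) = (b - 3)^2*(b + 1)*(b^2 + 3*b + 2) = (b - 3)^2*(b + 1)^2*(b + 2)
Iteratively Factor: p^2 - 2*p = (p)*(p - 2)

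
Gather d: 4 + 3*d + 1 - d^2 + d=-d^2 + 4*d + 5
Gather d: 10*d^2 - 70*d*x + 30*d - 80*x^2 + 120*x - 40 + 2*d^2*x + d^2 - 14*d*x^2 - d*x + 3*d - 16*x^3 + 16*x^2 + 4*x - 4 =d^2*(2*x + 11) + d*(-14*x^2 - 71*x + 33) - 16*x^3 - 64*x^2 + 124*x - 44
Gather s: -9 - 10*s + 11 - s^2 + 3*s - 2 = -s^2 - 7*s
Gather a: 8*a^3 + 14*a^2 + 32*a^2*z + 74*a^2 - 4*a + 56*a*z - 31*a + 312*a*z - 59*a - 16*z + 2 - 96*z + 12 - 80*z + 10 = 8*a^3 + a^2*(32*z + 88) + a*(368*z - 94) - 192*z + 24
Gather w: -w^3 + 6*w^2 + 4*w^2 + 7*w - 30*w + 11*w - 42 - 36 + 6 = -w^3 + 10*w^2 - 12*w - 72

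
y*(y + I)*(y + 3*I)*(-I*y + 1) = -I*y^4 + 5*y^3 + 7*I*y^2 - 3*y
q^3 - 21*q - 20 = (q - 5)*(q + 1)*(q + 4)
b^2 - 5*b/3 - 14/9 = (b - 7/3)*(b + 2/3)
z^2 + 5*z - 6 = (z - 1)*(z + 6)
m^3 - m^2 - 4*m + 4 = (m - 2)*(m - 1)*(m + 2)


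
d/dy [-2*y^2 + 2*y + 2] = 2 - 4*y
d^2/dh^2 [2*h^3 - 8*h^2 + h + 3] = 12*h - 16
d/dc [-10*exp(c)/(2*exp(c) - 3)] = 30*exp(c)/(2*exp(c) - 3)^2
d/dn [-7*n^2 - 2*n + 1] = -14*n - 2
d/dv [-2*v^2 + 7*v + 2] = 7 - 4*v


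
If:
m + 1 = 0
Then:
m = -1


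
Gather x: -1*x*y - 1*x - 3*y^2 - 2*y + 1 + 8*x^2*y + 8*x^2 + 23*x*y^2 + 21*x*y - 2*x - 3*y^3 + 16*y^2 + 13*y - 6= x^2*(8*y + 8) + x*(23*y^2 + 20*y - 3) - 3*y^3 + 13*y^2 + 11*y - 5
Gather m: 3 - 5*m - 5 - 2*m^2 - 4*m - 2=-2*m^2 - 9*m - 4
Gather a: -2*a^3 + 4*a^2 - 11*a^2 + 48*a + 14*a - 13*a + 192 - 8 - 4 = -2*a^3 - 7*a^2 + 49*a + 180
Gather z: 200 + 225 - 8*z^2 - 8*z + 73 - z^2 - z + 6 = -9*z^2 - 9*z + 504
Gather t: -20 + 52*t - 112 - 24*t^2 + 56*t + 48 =-24*t^2 + 108*t - 84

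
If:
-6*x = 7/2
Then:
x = -7/12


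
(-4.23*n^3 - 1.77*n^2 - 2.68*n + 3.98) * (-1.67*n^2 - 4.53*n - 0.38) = 7.0641*n^5 + 22.1178*n^4 + 14.1011*n^3 + 6.1664*n^2 - 17.011*n - 1.5124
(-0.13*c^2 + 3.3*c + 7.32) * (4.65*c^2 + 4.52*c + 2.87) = -0.6045*c^4 + 14.7574*c^3 + 48.5809*c^2 + 42.5574*c + 21.0084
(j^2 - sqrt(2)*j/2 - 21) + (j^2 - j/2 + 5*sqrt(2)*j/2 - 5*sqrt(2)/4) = 2*j^2 - j/2 + 2*sqrt(2)*j - 21 - 5*sqrt(2)/4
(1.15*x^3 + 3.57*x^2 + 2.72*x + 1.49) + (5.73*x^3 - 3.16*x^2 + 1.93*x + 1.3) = 6.88*x^3 + 0.41*x^2 + 4.65*x + 2.79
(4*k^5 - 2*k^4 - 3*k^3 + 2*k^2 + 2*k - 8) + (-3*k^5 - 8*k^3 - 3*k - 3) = k^5 - 2*k^4 - 11*k^3 + 2*k^2 - k - 11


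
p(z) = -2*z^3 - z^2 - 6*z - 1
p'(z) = -6*z^2 - 2*z - 6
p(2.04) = -34.38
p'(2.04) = -35.05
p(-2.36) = 33.88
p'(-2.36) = -34.70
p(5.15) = -331.60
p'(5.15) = -175.44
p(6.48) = -626.07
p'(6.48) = -270.90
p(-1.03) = 6.30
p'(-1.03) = -10.31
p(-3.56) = 97.92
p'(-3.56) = -74.92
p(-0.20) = 0.18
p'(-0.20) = -5.84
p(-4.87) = 235.51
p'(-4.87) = -138.56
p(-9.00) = 1430.00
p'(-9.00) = -474.00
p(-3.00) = 62.00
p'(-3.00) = -54.00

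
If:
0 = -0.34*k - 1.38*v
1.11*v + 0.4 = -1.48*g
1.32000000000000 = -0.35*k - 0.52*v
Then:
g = -1.37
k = -5.95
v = 1.47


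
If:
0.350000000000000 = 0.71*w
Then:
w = 0.49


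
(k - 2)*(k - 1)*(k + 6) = k^3 + 3*k^2 - 16*k + 12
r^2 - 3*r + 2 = (r - 2)*(r - 1)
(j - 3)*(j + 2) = j^2 - j - 6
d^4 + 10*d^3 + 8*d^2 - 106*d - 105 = (d - 3)*(d + 1)*(d + 5)*(d + 7)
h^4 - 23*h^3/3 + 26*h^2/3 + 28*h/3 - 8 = (h - 6)*(h - 2)*(h - 2/3)*(h + 1)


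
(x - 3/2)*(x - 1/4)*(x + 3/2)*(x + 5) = x^4 + 19*x^3/4 - 7*x^2/2 - 171*x/16 + 45/16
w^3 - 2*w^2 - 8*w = w*(w - 4)*(w + 2)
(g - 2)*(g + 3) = g^2 + g - 6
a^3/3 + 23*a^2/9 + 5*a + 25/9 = (a/3 + 1/3)*(a + 5/3)*(a + 5)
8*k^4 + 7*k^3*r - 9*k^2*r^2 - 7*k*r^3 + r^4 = (-8*k + r)*(-k + r)*(k + r)^2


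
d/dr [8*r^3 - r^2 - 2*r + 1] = 24*r^2 - 2*r - 2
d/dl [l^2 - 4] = 2*l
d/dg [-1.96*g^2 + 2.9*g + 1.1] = 2.9 - 3.92*g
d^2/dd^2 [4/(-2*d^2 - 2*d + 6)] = 4*(d^2 + d - (2*d + 1)^2 - 3)/(d^2 + d - 3)^3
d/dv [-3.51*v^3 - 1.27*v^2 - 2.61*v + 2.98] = -10.53*v^2 - 2.54*v - 2.61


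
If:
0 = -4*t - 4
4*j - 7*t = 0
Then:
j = -7/4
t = -1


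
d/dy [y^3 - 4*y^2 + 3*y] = 3*y^2 - 8*y + 3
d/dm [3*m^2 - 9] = 6*m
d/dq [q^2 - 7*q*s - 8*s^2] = 2*q - 7*s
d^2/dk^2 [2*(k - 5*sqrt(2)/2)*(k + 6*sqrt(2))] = 4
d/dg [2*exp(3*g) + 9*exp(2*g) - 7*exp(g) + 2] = (6*exp(2*g) + 18*exp(g) - 7)*exp(g)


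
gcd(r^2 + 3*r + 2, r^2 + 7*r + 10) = r + 2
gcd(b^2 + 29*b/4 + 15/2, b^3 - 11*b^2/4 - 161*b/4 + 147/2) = b + 6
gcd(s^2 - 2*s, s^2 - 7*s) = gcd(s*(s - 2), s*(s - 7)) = s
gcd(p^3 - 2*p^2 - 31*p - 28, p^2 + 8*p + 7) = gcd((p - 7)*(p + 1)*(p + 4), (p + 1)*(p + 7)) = p + 1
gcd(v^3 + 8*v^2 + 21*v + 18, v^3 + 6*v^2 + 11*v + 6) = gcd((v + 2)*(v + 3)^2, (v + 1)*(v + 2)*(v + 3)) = v^2 + 5*v + 6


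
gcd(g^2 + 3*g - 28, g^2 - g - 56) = g + 7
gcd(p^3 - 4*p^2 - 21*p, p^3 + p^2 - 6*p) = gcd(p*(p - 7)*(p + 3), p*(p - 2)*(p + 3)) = p^2 + 3*p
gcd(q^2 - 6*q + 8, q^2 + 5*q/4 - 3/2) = 1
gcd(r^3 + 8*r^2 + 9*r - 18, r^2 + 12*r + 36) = r + 6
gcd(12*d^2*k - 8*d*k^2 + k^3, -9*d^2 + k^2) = 1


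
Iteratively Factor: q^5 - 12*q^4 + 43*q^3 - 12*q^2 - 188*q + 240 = (q - 4)*(q^4 - 8*q^3 + 11*q^2 + 32*q - 60) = (q - 4)*(q + 2)*(q^3 - 10*q^2 + 31*q - 30) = (q - 5)*(q - 4)*(q + 2)*(q^2 - 5*q + 6) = (q - 5)*(q - 4)*(q - 2)*(q + 2)*(q - 3)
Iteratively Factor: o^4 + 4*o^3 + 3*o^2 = (o + 1)*(o^3 + 3*o^2) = o*(o + 1)*(o^2 + 3*o) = o^2*(o + 1)*(o + 3)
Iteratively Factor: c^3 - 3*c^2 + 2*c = (c - 1)*(c^2 - 2*c) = (c - 2)*(c - 1)*(c)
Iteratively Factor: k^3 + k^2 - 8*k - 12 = (k + 2)*(k^2 - k - 6) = (k + 2)^2*(k - 3)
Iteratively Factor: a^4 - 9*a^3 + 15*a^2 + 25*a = (a - 5)*(a^3 - 4*a^2 - 5*a) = (a - 5)*(a + 1)*(a^2 - 5*a) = (a - 5)^2*(a + 1)*(a)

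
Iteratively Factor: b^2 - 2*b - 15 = (b - 5)*(b + 3)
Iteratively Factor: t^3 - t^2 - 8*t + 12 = (t - 2)*(t^2 + t - 6) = (t - 2)^2*(t + 3)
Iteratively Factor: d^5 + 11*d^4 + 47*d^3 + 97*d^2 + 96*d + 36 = (d + 3)*(d^4 + 8*d^3 + 23*d^2 + 28*d + 12) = (d + 2)*(d + 3)*(d^3 + 6*d^2 + 11*d + 6) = (d + 2)^2*(d + 3)*(d^2 + 4*d + 3) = (d + 2)^2*(d + 3)^2*(d + 1)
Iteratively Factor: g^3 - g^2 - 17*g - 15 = (g + 3)*(g^2 - 4*g - 5) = (g + 1)*(g + 3)*(g - 5)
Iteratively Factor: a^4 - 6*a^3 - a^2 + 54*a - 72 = (a - 3)*(a^3 - 3*a^2 - 10*a + 24) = (a - 3)*(a + 3)*(a^2 - 6*a + 8) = (a - 3)*(a - 2)*(a + 3)*(a - 4)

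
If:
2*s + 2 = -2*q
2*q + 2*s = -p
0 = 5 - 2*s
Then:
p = 2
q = -7/2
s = 5/2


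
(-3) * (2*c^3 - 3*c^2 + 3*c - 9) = -6*c^3 + 9*c^2 - 9*c + 27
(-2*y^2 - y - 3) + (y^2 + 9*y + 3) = -y^2 + 8*y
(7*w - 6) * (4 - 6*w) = -42*w^2 + 64*w - 24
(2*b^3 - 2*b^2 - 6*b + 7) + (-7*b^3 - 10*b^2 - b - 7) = -5*b^3 - 12*b^2 - 7*b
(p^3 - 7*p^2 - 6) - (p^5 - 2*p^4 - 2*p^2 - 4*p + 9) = -p^5 + 2*p^4 + p^3 - 5*p^2 + 4*p - 15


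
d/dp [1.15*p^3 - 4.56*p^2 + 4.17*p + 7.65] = 3.45*p^2 - 9.12*p + 4.17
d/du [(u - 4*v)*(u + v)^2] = (u + v)*(3*u - 7*v)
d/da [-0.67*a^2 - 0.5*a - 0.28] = -1.34*a - 0.5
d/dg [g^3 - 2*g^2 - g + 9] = 3*g^2 - 4*g - 1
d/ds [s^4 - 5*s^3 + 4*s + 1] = 4*s^3 - 15*s^2 + 4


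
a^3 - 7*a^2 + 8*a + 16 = (a - 4)^2*(a + 1)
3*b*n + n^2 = n*(3*b + n)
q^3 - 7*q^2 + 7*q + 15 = (q - 5)*(q - 3)*(q + 1)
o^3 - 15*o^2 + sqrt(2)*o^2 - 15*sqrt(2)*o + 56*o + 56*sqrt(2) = (o - 8)*(o - 7)*(o + sqrt(2))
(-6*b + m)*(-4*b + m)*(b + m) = 24*b^3 + 14*b^2*m - 9*b*m^2 + m^3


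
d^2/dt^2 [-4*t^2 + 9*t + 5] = -8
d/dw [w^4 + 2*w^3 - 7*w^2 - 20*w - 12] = 4*w^3 + 6*w^2 - 14*w - 20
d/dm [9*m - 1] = 9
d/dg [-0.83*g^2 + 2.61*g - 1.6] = 2.61 - 1.66*g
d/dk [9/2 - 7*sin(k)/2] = -7*cos(k)/2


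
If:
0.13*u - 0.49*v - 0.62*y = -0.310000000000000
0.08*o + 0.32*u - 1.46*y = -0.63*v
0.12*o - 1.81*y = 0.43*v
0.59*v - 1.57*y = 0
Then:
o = 2.71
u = -0.75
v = 0.29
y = 0.11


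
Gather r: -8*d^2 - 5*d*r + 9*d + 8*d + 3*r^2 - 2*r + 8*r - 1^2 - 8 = -8*d^2 + 17*d + 3*r^2 + r*(6 - 5*d) - 9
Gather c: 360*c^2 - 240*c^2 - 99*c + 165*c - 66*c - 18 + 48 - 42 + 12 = 120*c^2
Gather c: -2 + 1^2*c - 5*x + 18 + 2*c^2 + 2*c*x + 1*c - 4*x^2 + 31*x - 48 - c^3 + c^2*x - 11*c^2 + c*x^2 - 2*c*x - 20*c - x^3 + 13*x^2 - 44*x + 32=-c^3 + c^2*(x - 9) + c*(x^2 - 18) - x^3 + 9*x^2 - 18*x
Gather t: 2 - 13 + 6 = -5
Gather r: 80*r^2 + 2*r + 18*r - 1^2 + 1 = 80*r^2 + 20*r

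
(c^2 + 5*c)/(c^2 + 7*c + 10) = c/(c + 2)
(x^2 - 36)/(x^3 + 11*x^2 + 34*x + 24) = (x - 6)/(x^2 + 5*x + 4)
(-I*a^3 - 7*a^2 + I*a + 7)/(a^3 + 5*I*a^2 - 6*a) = (-I*a^3 - 7*a^2 + I*a + 7)/(a*(a^2 + 5*I*a - 6))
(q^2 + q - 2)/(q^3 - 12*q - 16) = (q - 1)/(q^2 - 2*q - 8)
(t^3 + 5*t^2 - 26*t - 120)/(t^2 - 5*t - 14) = (-t^3 - 5*t^2 + 26*t + 120)/(-t^2 + 5*t + 14)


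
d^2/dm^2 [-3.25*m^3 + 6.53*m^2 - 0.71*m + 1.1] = 13.06 - 19.5*m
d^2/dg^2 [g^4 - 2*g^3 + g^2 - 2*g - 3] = 12*g^2 - 12*g + 2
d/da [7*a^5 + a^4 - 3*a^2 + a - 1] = 35*a^4 + 4*a^3 - 6*a + 1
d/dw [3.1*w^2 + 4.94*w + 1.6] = 6.2*w + 4.94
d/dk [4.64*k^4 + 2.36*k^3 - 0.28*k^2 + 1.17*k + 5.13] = 18.56*k^3 + 7.08*k^2 - 0.56*k + 1.17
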